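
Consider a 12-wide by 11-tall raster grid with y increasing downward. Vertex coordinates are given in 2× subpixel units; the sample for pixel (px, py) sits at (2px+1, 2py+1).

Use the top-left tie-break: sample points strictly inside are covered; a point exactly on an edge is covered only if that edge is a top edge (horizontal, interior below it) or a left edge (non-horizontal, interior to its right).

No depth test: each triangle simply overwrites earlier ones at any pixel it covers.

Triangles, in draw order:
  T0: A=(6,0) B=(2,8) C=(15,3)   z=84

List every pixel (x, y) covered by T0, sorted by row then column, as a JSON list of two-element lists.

T0:
  2·area = 84  (B↔C swapped to make it positive)
  edge (6, 0)→(15, 3): d=(9,3) right/bottom  bias=-1
  edge (15, 3)→(2, 8): d=(-13,5) right/bottom  bias=-1
  edge (2, 8)→(6, 0): d=(4,-8) top-left  bias=+0
    (3,0)@(7, 1): e=[6,66,12] → #
    (4,0)@(9, 1): e=[0,56,28] → ·  [on edge]
    (2,1)@(5, 3): e=[30,50,4] → #
    (4,1)@(9, 3): e=[18,30,36] → #
    (5,1)@(11, 3): e=[12,20,52] → #
    (6,1)@(13, 3): e=[6,10,68] → #
    (7,1)@(15, 3): e=[0,0,84] → ·  [on edge]
    (2,2)@(5, 5): e=[48,24,12] → #
    (5,2)@(11, 5): e=[30,-6,60] → ·
    (6,2)@(13, 5): e=[24,-16,76] → ·
    (10,2)@(21, 5): e=[0,-56,140] → ·  [on edge]
    (1,3)@(3, 7): e=[72,8,4] → #
  covered (10 px):
    · · · # · · · · · · · ·
    · · # # # # # · · · · ·
    · · # # # · · · · · · ·
    · # · · · · · · · · · ·
    · · · · · · · · · · · ·
    · · · · · · · · · · · ·
    · · · · · · · · · · · ·
    · · · · · · · · · · · ·
    · · · · · · · · · · · ·
    · · · · · · · · · · · ·
    · · · · · · · · · · · ·

Result: [[3,0],[2,1],[3,1],[4,1],[5,1],[6,1],[2,2],[3,2],[4,2],[1,3]]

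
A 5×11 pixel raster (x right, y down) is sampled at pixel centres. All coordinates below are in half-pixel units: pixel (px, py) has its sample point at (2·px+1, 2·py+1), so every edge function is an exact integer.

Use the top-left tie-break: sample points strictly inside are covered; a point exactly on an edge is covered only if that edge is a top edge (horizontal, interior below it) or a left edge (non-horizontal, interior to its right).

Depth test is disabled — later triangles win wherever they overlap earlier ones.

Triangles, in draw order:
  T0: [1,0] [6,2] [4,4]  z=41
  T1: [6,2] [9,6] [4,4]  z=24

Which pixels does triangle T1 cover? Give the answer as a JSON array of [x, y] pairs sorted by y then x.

T0:
  2·area = 14
  edge (1, 0)→(6, 2): d=(5,2) right/bottom  bias=-1
  edge (6, 2)→(4, 4): d=(-2,2) right/bottom  bias=-1
  edge (4, 4)→(1, 0): d=(-3,-4) top-left  bias=+0
    (1,0)@(3, 1): e=[1,8,5] → X
    (2,0)@(5, 1): e=[-3,4,13] → .
    (3,0)@(7, 1): e=[-7,0,21] → .  [on edge]
    (1,1)@(3, 3): e=[11,4,-1] → .
    (2,1)@(5, 3): e=[7,0,7] → .  [on edge]
    (1,2)@(3, 5): e=[21,0,-7] → .  [on edge]
    (0,3)@(1, 7): e=[35,0,-21] → .  [on edge]
  covered (1 px):
    . X . . .
    . . . . .
    . . . . .
    . . . . .
    . . . . .
    . . . . .
    . . . . .
    . . . . .
    . . . . .
    . . . . .
    . . . . .
T1:
  2·area = 14
  edge (6, 2)→(9, 6): d=(3,4) right/bottom  bias=-1
  edge (9, 6)→(4, 4): d=(-5,-2) top-left  bias=+0
  edge (4, 4)→(6, 2): d=(2,-2) top-left  bias=+0
    (3,0)@(7, 1): e=[-7,21,0] → .  [on edge]
    (2,1)@(5, 3): e=[7,7,0] → X  [on edge]
    (3,1)@(7, 3): e=[-1,11,4] → .
    (1,2)@(3, 5): e=[21,-7,0] → .  [on edge]
    (2,2)@(5, 5): e=[13,-3,4] → .
    (3,2)@(7, 5): e=[5,1,8] → X
    (4,2)@(9, 5): e=[-3,5,12] → .
    (0,3)@(1, 7): e=[35,-21,0] → .  [on edge]
    (3,3)@(7, 7): e=[11,-9,12] → .
  covered (2 px):
    . . . . .
    . . X . .
    . . . X .
    . . . . .
    . . . . .
    . . . . .
    . . . . .
    . . . . .
    . . . . .
    . . . . .
    . . . . .

Final: [[2,1],[3,2]]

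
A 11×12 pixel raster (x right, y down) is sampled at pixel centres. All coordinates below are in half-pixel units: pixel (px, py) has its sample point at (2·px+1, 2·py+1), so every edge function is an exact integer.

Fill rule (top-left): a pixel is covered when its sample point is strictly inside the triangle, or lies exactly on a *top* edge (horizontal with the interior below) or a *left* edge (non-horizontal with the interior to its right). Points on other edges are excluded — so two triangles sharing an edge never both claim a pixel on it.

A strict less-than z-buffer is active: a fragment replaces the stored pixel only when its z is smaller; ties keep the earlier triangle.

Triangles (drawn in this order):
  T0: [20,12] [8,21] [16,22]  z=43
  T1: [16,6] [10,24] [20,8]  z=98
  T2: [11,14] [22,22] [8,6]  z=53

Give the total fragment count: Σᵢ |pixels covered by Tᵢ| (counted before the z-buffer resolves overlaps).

T0:
  2·area = 84  (B↔C swapped to make it positive)
  edge (20, 12)→(16, 22): d=(-4,10) right/bottom  bias=-1
  edge (16, 22)→(8, 21): d=(-8,-1) top-left  bias=+0
  edge (8, 21)→(20, 12): d=(12,-9) top-left  bias=+0
    (9,6)@(19, 13): e=[6,75,3] → #
    (10,6)@(21, 13): e=[-14,77,21] → ·
    (8,7)@(17, 15): e=[18,57,9] → #
    (9,7)@(19, 15): e=[-2,59,27] → ·
    (7,8)@(15, 17): e=[30,39,15] → #
    (9,8)@(19, 17): e=[-10,43,51] → ·
    (5,9)@(11, 19): e=[62,19,3] → #
    (6,9)@(13, 19): e=[42,21,21] → #
    (9,9)@(19, 19): e=[-18,27,75] → ·
    (4,10)@(9, 21): e=[74,1,9] → #
    (8,10)@(17, 21): e=[-6,9,81] → ·
    (4,11)@(9, 23): e=[66,-15,33] → ·
  covered (12 px):
    · · · · · · · · · · ·
    · · · · · · · · · · ·
    · · · · · · · · · · ·
    · · · · · · · · · · ·
    · · · · · · · · · · ·
    · · · · · · · · · · ·
    · · · · · · · · · # ·
    · · · · · · · · # · ·
    · · · · · · · # # · ·
    · · · · · # # # # · ·
    · · · · # # # # · · ·
    · · · · · · · · · · ·
T1:
  2·area = 84  (B↔C swapped to make it positive)
  edge (16, 6)→(20, 8): d=(4,2) right/bottom  bias=-1
  edge (20, 8)→(10, 24): d=(-10,16) right/bottom  bias=-1
  edge (10, 24)→(16, 6): d=(6,-18) top-left  bias=+0
    (8,1)@(17, 3): e=[-14,98,0] → ·  [on edge]
    (8,3)@(17, 7): e=[2,58,24] → #
    (9,3)@(19, 7): e=[-2,26,60] → ·
    (7,4)@(15, 9): e=[14,70,0] → #  [on edge]
    (9,4)@(19, 9): e=[6,6,72] → #
    (10,4)@(21, 9): e=[2,-26,108] → ·
    (7,5)@(15, 11): e=[22,50,12] → #
    (9,5)@(19, 11): e=[14,-14,84] → ·
    (7,6)@(15, 13): e=[30,30,24] → #
    (8,6)@(17, 13): e=[26,-2,60] → ·
    (6,7)@(13, 15): e=[42,42,0] → #  [on edge]
    (8,7)@(17, 15): e=[34,-22,72] → ·
    (5,10)@(11, 21): e=[70,14,0] → #  [on edge]
  covered (12 px):
    · · · · · · · · · · ·
    · · · · · · · · · · ·
    · · · · · · · · · · ·
    · · · · · · · · # · ·
    · · · · · · · # # # ·
    · · · · · · · # # · ·
    · · · · · · · # · · ·
    · · · · · · # # · · ·
    · · · · · · # · · · ·
    · · · · · · # · · · ·
    · · · · · # · · · · ·
    · · · · · · · · · · ·
T2:
  2·area = 64  (B↔C swapped to make it positive)
  edge (11, 14)→(8, 6): d=(-3,-8) top-left  bias=+0
  edge (8, 6)→(22, 22): d=(14,16) right/bottom  bias=-1
  edge (22, 22)→(11, 14): d=(-11,-8) top-left  bias=+0
    (5,5)@(11, 11): e=[9,22,33] → #
    (6,5)@(13, 11): e=[25,-10,49] → ·
    (5,6)@(11, 13): e=[3,50,11] → #
    (6,6)@(13, 13): e=[19,18,27] → #
    (7,6)@(15, 13): e=[35,-14,43] → ·
    (5,7)@(11, 15): e=[-3,78,-11] → ·
    (6,7)@(13, 15): e=[13,46,5] → #
    (7,7)@(15, 15): e=[29,14,21] → #
    (8,7)@(17, 15): e=[45,-18,37] → ·
    (6,8)@(13, 17): e=[7,74,-17] → ·
    (7,8)@(15, 17): e=[23,42,-1] → ·
    (8,8)@(17, 17): e=[39,10,15] → #
  covered (8 px):
    · · · · · · · · · · ·
    · · · · · · · · · · ·
    · · · · · · · · · · ·
    · · · · · · · · · · ·
    · · · · · · · · · · ·
    · · · · · # · · · · ·
    · · · · · # # · · · ·
    · · · · · · # # · · ·
    · · · · · · · · # · ·
    · · · · · · · · · # ·
    · · · · · · · · · · #
    · · · · · · · · · · ·

Final: 32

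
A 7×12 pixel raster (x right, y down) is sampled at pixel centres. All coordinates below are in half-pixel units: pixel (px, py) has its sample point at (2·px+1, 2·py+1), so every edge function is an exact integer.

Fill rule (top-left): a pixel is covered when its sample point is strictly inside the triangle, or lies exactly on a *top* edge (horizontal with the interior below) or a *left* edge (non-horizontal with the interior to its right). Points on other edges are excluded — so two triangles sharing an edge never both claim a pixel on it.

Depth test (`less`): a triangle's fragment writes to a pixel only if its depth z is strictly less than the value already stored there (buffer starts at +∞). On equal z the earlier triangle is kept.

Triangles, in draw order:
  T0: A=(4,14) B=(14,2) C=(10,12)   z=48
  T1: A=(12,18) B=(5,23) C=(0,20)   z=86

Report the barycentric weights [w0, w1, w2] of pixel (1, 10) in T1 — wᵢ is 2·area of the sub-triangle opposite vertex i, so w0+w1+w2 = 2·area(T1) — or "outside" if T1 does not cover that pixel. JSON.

T0:
  2·area = 52
  edge (4, 14)→(14, 2): d=(10,-12) top-left  bias=+0
  edge (14, 2)→(10, 12): d=(-4,10) right/bottom  bias=-1
  edge (10, 12)→(4, 14): d=(-6,2) right/bottom  bias=-1
    (5,3)@(11, 7): e=[14,10,28] → X
    (6,3)@(13, 7): e=[38,-10,24] → .
    (4,4)@(9, 9): e=[10,22,20] → X
    (6,4)@(13, 9): e=[58,-18,12] → .
    (3,5)@(7, 11): e=[6,34,12] → X
    (5,5)@(11, 11): e=[54,-6,4] → .
    (6,5)@(13, 11): e=[78,-26,0] → .  [on edge]
    (2,6)@(5, 13): e=[2,46,4] → X
    (3,6)@(7, 13): e=[26,26,0] → .  [on edge]
    (4,6)@(9, 13): e=[50,6,-4] → .
    (0,7)@(1, 15): e=[-26,78,0] → .  [on edge]
    (2,7)@(5, 15): e=[22,38,-8] → .
  covered (6 px):
    . . . . . . .
    . . . . . . .
    . . . . . . .
    . . . . . X .
    . . . . X X .
    . . . X X . .
    . . X . . . .
    . . . . . . .
    . . . . . . .
    . . . . . . .
    . . . . . . .
    . . . . . . .
T1:
  2·area = 46
  edge (12, 18)→(5, 23): d=(-7,5) right/bottom  bias=-1
  edge (5, 23)→(0, 20): d=(-5,-3) top-left  bias=+0
  edge (0, 20)→(12, 18): d=(12,-2) top-left  bias=+0
    (3,9)@(7, 19): e=[18,26,2] → X
    (4,9)@(9, 19): e=[8,32,6] → X
    (5,9)@(11, 19): e=[-2,38,10] → .
    (1,10)@(3, 21): e=[24,4,18] → X
    (2,10)@(5, 21): e=[14,10,22] → X
    (4,10)@(9, 21): e=[-6,22,30] → .
    (1,11)@(3, 23): e=[10,-6,42] → .
    (2,11)@(5, 23): e=[0,0,46] → .  [on edge]
    (3,11)@(7, 23): e=[-10,6,50] → .
  covered (5 px):
    . . . . . . .
    . . . . . . .
    . . . . . . .
    . . . . . . .
    . . . . . . .
    . . . . . . .
    . . . . . . .
    . . . . . . .
    . . . . . . .
    . . . X X . .
    . X X X . . .
    . . . . . . .

Final: [4,18,24]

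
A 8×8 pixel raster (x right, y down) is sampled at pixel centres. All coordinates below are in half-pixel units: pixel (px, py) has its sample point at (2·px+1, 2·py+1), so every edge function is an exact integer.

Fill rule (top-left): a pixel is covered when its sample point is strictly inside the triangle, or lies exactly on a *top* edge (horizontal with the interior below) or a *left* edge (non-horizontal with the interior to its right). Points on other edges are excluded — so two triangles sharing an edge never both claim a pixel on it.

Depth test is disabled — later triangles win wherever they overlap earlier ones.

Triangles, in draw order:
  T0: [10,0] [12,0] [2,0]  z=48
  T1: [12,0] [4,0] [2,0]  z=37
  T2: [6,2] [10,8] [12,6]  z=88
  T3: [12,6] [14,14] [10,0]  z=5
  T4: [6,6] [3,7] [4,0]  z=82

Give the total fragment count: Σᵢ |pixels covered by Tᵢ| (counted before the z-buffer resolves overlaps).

T0:
  degenerate (2·area = 0) — covers nothing
T1:
  degenerate (2·area = 0) — covers nothing
T2:
  2·area = 20  (B↔C swapped to make it positive)
  edge (6, 2)→(12, 6): d=(6,4) right/bottom  bias=-1
  edge (12, 6)→(10, 8): d=(-2,2) right/bottom  bias=-1
  edge (10, 8)→(6, 2): d=(-4,-6) top-left  bias=+0
    (3,1)@(7, 3): e=[2,16,2] → X
    (4,1)@(9, 3): e=[-6,12,14] → .
    (7,1)@(15, 3): e=[-30,0,50] → .  [on edge]
    (3,2)@(7, 5): e=[14,12,-6] → .
    (4,2)@(9, 5): e=[6,8,6] → X
    (5,2)@(11, 5): e=[-2,4,18] → .
    (6,2)@(13, 5): e=[-10,0,30] → .  [on edge]
    (4,3)@(9, 7): e=[18,4,-2] → .
    (5,3)@(11, 7): e=[10,0,10] → .  [on edge]
    (4,4)@(9, 9): e=[30,0,-10] → .  [on edge]
    (3,5)@(7, 11): e=[50,0,-30] → .  [on edge]
    (2,6)@(5, 13): e=[70,0,-50] → .  [on edge]
    (1,7)@(3, 15): e=[90,0,-70] → .  [on edge]
  covered (2 px):
    . . . . . . . .
    . . . X . . . .
    . . . . X . . .
    . . . . . . . .
    . . . . . . . .
    . . . . . . . .
    . . . . . . . .
    . . . . . . . .
T3:
  2·area = 4
  edge (12, 6)→(14, 14): d=(2,8) right/bottom  bias=-1
  edge (14, 14)→(10, 0): d=(-4,-14) top-left  bias=+0
  edge (10, 0)→(12, 6): d=(2,6) right/bottom  bias=-1
    (5,1)@(11, 3): e=[2,2,0] → .  [on edge]
    (6,4)@(13, 9): e=[-2,6,0] → .  [on edge]
    (7,7)@(15, 15): e=[-6,10,0] → .  [on edge]
  covered (0 px):
    . . . . . . . .
    . . . . . . . .
    . . . . . . . .
    . . . . . . . .
    . . . . . . . .
    . . . . . . . .
    . . . . . . . .
    . . . . . . . .
T4:
  2·area = 20
  edge (6, 6)→(3, 7): d=(-3,1) right/bottom  bias=-1
  edge (3, 7)→(4, 0): d=(1,-7) top-left  bias=+0
  edge (4, 0)→(6, 6): d=(2,6) right/bottom  bias=-1
    (2,1)@(5, 3): e=[10,10,0] → .  [on edge]
    (7,1)@(15, 3): e=[0,80,-60] → .  [on edge]
    (2,2)@(5, 5): e=[4,12,4] → X
    (3,2)@(7, 5): e=[2,26,-8] → .
    (4,2)@(9, 5): e=[0,40,-20] → .  [on edge]
    (1,3)@(3, 7): e=[0,0,20] → .  [on edge]
    (2,3)@(5, 7): e=[-2,14,8] → .
    (3,4)@(7, 9): e=[-10,30,0] → .  [on edge]
    (4,7)@(9, 15): e=[-30,50,0] → .  [on edge]
  covered (1 px):
    . . . . . . . .
    . . . . . . . .
    . . X . . . . .
    . . . . . . . .
    . . . . . . . .
    . . . . . . . .
    . . . . . . . .
    . . . . . . . .

Result: 3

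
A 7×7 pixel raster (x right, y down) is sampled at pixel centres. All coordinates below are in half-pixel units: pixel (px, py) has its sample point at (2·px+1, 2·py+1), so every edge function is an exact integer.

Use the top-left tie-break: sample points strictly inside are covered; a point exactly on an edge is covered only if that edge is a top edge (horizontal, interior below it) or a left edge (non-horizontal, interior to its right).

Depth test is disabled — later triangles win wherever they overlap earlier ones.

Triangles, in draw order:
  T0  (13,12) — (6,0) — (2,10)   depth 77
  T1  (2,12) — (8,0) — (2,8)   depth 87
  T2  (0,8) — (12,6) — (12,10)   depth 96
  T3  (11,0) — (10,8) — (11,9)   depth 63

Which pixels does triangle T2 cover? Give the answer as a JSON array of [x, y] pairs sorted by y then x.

T0:
  2·area = 118  (B↔C swapped to make it positive)
  edge (13, 12)→(2, 10): d=(-11,-2) top-left  bias=+0
  edge (2, 10)→(6, 0): d=(4,-10) top-left  bias=+0
  edge (6, 0)→(13, 12): d=(7,12) right/bottom  bias=-1
    (2,1)@(5, 3): e=[83,2,33] → █
    (3,1)@(7, 3): e=[87,22,9] → █
    (4,1)@(9, 3): e=[91,42,-15] → ·
    (2,2)@(5, 5): e=[61,10,47] → █
    (4,2)@(9, 5): e=[69,50,-1] → ·
    (2,3)@(5, 7): e=[39,18,61] → █
    (4,3)@(9, 7): e=[47,58,13] → █
    (5,3)@(11, 7): e=[51,78,-11] → ·
    (1,4)@(3, 9): e=[13,6,99] → █
    (5,4)@(11, 9): e=[29,86,3] → █
    (6,4)@(13, 9): e=[33,106,-21] → ·
    (1,5)@(3, 11): e=[-9,14,113] → ·
  covered (14 px):
    · · · · · · ·
    · · █ █ · · ·
    · · █ █ · · ·
    · · █ █ █ · ·
    · █ █ █ █ █ ·
    · · · · █ █ ·
    · · · · · · ·
T1:
  2·area = 24  (B↔C swapped to make it positive)
  edge (2, 12)→(2, 8): d=(0,-4) top-left  bias=+0
  edge (2, 8)→(8, 0): d=(6,-8) top-left  bias=+0
  edge (8, 0)→(2, 12): d=(-6,12) right/bottom  bias=-1
    (2,2)@(5, 5): e=[12,6,6] → █
    (3,2)@(7, 5): e=[20,22,-18] → ·
    (1,3)@(3, 7): e=[4,2,18] → █
    (2,3)@(5, 7): e=[12,18,-6] → ·
    (1,4)@(3, 9): e=[4,14,6] → █
    (2,4)@(5, 9): e=[12,30,-18] → ·
    (1,5)@(3, 11): e=[4,26,-6] → ·
  covered (3 px):
    · · · · · · ·
    · · · · · · ·
    · · █ · · · ·
    · █ · · · · ·
    · █ · · · · ·
    · · · · · · ·
    · · · · · · ·
T2:
  2·area = 48
  edge (0, 8)→(12, 6): d=(12,-2) top-left  bias=+0
  edge (12, 6)→(12, 10): d=(0,4) right/bottom  bias=-1
  edge (12, 10)→(0, 8): d=(-12,-2) top-left  bias=+0
    (3,3)@(7, 7): e=[2,20,26] → █
    (4,3)@(9, 7): e=[6,12,30] → █
    (5,3)@(11, 7): e=[10,4,34] → █
    (6,3)@(13, 7): e=[14,-4,38] → ·
    (3,4)@(7, 9): e=[26,20,2] → █
    (6,4)@(13, 9): e=[38,-4,14] → ·
    (3,5)@(7, 11): e=[50,20,-22] → ·
    (4,5)@(9, 11): e=[54,12,-18] → ·
    (5,5)@(11, 11): e=[58,4,-14] → ·
  covered (6 px):
    · · · · · · ·
    · · · · · · ·
    · · · · · · ·
    · · · █ █ █ ·
    · · · █ █ █ ·
    · · · · · · ·
    · · · · · · ·
T3:
  2·area = 9  (B↔C swapped to make it positive)
  edge (11, 0)→(11, 9): d=(0,9) right/bottom  bias=-1
  edge (11, 9)→(10, 8): d=(-1,-1) top-left  bias=+0
  edge (10, 8)→(11, 0): d=(1,-8) top-left  bias=+0
    (1,0)@(3, 1): e=[72,0,-63] → ·  [on edge]
    (5,0)@(11, 1): e=[0,8,1] → ·  [on edge]
    (2,1)@(5, 3): e=[54,0,-45] → ·  [on edge]
    (5,1)@(11, 3): e=[0,6,3] → ·  [on edge]
    (3,2)@(7, 5): e=[36,0,-27] → ·  [on edge]
    (5,2)@(11, 5): e=[0,4,5] → ·  [on edge]
    (4,3)@(9, 7): e=[18,0,-9] → ·  [on edge]
    (5,3)@(11, 7): e=[0,2,7] → ·  [on edge]
    (5,4)@(11, 9): e=[0,0,9] → ·  [on edge]
    (5,5)@(11, 11): e=[0,-2,11] → ·  [on edge]
    (6,5)@(13, 11): e=[-18,0,27] → ·  [on edge]
    (5,6)@(11, 13): e=[0,-4,13] → ·  [on edge]
  covered (0 px):
    · · · · · · ·
    · · · · · · ·
    · · · · · · ·
    · · · · · · ·
    · · · · · · ·
    · · · · · · ·
    · · · · · · ·

Answer: [[3,3],[4,3],[5,3],[3,4],[4,4],[5,4]]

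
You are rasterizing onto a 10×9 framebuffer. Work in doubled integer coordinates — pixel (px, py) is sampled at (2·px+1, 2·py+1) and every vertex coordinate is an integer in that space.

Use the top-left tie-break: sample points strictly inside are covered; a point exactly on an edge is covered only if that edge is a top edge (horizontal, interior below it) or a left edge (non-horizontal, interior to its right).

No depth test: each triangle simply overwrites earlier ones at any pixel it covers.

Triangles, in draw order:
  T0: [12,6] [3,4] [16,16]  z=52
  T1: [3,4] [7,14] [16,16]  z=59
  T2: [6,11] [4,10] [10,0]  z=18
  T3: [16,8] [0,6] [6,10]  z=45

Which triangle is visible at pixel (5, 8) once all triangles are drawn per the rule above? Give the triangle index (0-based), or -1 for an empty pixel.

T0:
  2·area = 82  (B↔C swapped to make it positive)
  edge (12, 6)→(16, 16): d=(4,10) right/bottom  bias=-1
  edge (16, 16)→(3, 4): d=(-13,-12) top-left  bias=+0
  edge (3, 4)→(12, 6): d=(9,2) right/bottom  bias=-1
    (2,2)@(5, 5): e=[66,11,5] → X
    (3,2)@(7, 5): e=[46,35,1] → X
    (4,2)@(9, 5): e=[26,59,-3] → .
    (2,3)@(5, 7): e=[74,-15,23] → .
    (3,3)@(7, 7): e=[54,9,19] → X
    (4,3)@(9, 7): e=[34,33,15] → X
    (5,3)@(11, 7): e=[14,57,11] → X
    (6,3)@(13, 7): e=[-6,81,7] → .
    (3,4)@(7, 9): e=[62,-17,37] → .
    (4,4)@(9, 9): e=[42,7,33] → X
    (6,4)@(13, 9): e=[2,55,25] → X
    (7,4)@(15, 9): e=[-18,79,21] → .
  covered (12 px):
    . . . . . . . . . .
    . . . . . . . . . .
    . . X X . . . . . .
    . . . X X X . . . .
    . . . . X X X . . .
    . . . . . X X . . .
    . . . . . . X . . .
    . . . . . . . X . .
    . . . . . . . . . .
T1:
  2·area = 82  (B↔C swapped to make it positive)
  edge (3, 4)→(16, 16): d=(13,12) right/bottom  bias=-1
  edge (16, 16)→(7, 14): d=(-9,-2) top-left  bias=+0
  edge (7, 14)→(3, 4): d=(-4,-10) top-left  bias=+0
    (2,3)@(5, 7): e=[15,59,8] → X
    (3,3)@(7, 7): e=[-9,63,28] → .
    (2,4)@(5, 9): e=[41,41,0] → X  [on edge]
    (3,4)@(7, 9): e=[17,45,20] → X
    (4,4)@(9, 9): e=[-7,49,40] → .
    (2,5)@(5, 11): e=[67,23,-8] → .
    (3,5)@(7, 11): e=[43,27,12] → X
    (4,5)@(9, 11): e=[19,31,32] → X
    (5,5)@(11, 11): e=[-5,35,52] → .
    (3,6)@(7, 13): e=[69,9,4] → X
    (5,6)@(11, 13): e=[21,17,44] → X
    (6,6)@(13, 13): e=[-3,21,64] → .
  covered (9 px):
    . . . . . . . . . .
    . . . . . . . . . .
    . . . . . . . . . .
    . . X . . . . . . .
    . . X X . . . . . .
    . . . X X . . . . .
    . . . X X X . . . .
    . . . . . . X . . .
    . . . . . . . . . .
T2:
  2·area = 26
  edge (6, 11)→(4, 10): d=(-2,-1) top-left  bias=+0
  edge (4, 10)→(10, 0): d=(6,-10) top-left  bias=+0
  edge (10, 0)→(6, 11): d=(-4,11) right/bottom  bias=-1
    (3,2)@(7, 5): e=[13,0,13] → X  [on edge]
    (4,2)@(9, 5): e=[15,20,-9] → .
    (3,3)@(7, 7): e=[9,12,5] → X
    (4,3)@(9, 7): e=[11,32,-17] → .
    (2,4)@(5, 9): e=[3,4,19] → X
    (3,4)@(7, 9): e=[5,24,-3] → .
    (2,5)@(5, 11): e=[-1,16,11] → .
    (0,7)@(1, 15): e=[-13,0,39] → .  [on edge]
  covered (3 px):
    . . . . . . . . . .
    . . . . . . . . . .
    . . . X . . . . . .
    . . . X . . . . . .
    . . X . . . . . . .
    . . . . . . . . . .
    . . . . . . . . . .
    . . . . . . . . . .
    . . . . . . . . . .
T3:
  2·area = 52  (B↔C swapped to make it positive)
  edge (16, 8)→(6, 10): d=(-10,2) right/bottom  bias=-1
  edge (6, 10)→(0, 6): d=(-6,-4) top-left  bias=+0
  edge (0, 6)→(16, 8): d=(16,2) right/bottom  bias=-1
    (1,3)@(3, 7): e=[36,6,10] → X
    (2,3)@(5, 7): e=[32,14,6] → X
    (3,3)@(7, 7): e=[28,22,2] → X
    (4,3)@(9, 7): e=[24,30,-2] → .
    (1,4)@(3, 9): e=[16,-6,42] → .
    (2,4)@(5, 9): e=[12,2,38] → X
    (4,4)@(9, 9): e=[4,18,30] → X
    (5,4)@(11, 9): e=[0,26,26] → .  [on edge]
    (0,5)@(1, 11): e=[0,-26,78] → .  [on edge]
    (2,5)@(5, 11): e=[-8,-10,70] → .
    (3,5)@(7, 11): e=[-12,-2,66] → .
    (4,5)@(9, 11): e=[-16,6,62] → .
  covered (6 px):
    . . . . . . . . . .
    . . . . . . . . . .
    . . . . . . . . . .
    . X X X . . . . . .
    . . X X X . . . . .
    . . . . . . . . . .
    . . . . . . . . . .
    . . . . . . . . . .
    . . . . . . . . . .

Z-buffer (winner per pixel, '.' = empty):
  . . . . . . . . . .
  . . . . . . . . . .
  . . 0 2 . . . . . .
  . 3 3 3 0 0 . . . .
  . . 3 3 3 0 0 . . .
  . . . 1 1 0 0 . . .
  . . . 1 1 1 0 . . .
  . . . . . . 1 0 . .
  . . . . . . . . . .

Final: -1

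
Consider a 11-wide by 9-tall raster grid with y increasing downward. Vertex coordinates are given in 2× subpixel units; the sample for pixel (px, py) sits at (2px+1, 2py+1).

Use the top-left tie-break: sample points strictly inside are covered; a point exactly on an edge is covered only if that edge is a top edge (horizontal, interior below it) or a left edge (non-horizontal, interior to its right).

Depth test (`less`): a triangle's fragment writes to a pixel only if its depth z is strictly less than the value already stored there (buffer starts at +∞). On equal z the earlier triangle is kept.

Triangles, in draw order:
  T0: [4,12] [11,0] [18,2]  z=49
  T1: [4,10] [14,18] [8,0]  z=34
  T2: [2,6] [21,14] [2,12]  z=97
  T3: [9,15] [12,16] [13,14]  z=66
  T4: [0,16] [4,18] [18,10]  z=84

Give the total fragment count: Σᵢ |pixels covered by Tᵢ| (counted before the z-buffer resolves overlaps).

T0:
  2·area = 98
  edge (4, 12)→(11, 0): d=(7,-12) top-left  bias=+0
  edge (11, 0)→(18, 2): d=(7,2) right/bottom  bias=-1
  edge (18, 2)→(4, 12): d=(-14,10) right/bottom  bias=-1
    (5,0)@(11, 1): e=[7,7,84] → █
    (6,0)@(13, 1): e=[31,3,64] → █
    (7,0)@(15, 1): e=[55,-1,44] → ·
    (5,1)@(11, 3): e=[21,21,56] → █
    (7,1)@(15, 3): e=[69,13,16] → █
    (8,1)@(17, 3): e=[93,9,-4] → ·
    (4,2)@(9, 5): e=[11,39,48] → █
    (7,2)@(15, 5): e=[83,27,-12] → ·
    (3,3)@(7, 7): e=[1,57,40] → █
    (5,3)@(11, 7): e=[49,49,0] → ·  [on edge]
    (6,3)@(13, 7): e=[73,45,-20] → ·
    (3,4)@(7, 9): e=[15,71,12] → █
  covered (12 px):
    · · · · · █ █ · · · ·
    · · · · · █ █ █ · · ·
    · · · · █ █ █ · · · ·
    · · · █ █ · · · · · ·
    · · · █ · · · · · · ·
    · · █ · · · · · · · ·
    · · · · · · · · · · ·
    · · · · · · · · · · ·
    · · · · · · · · · · ·
T1:
  2·area = 132  (B↔C swapped to make it positive)
  edge (4, 10)→(8, 0): d=(4,-10) top-left  bias=+0
  edge (8, 0)→(14, 18): d=(6,18) right/bottom  bias=-1
  edge (14, 18)→(4, 10): d=(-10,-8) top-left  bias=+0
    (3,1)@(7, 3): e=[2,36,94] → █
    (4,1)@(9, 3): e=[22,0,110] → ·  [on edge]
    (3,2)@(7, 5): e=[10,48,74] → █
    (4,2)@(9, 5): e=[30,12,90] → █
    (5,2)@(11, 5): e=[50,-24,106] → ·
    (3,3)@(7, 7): e=[18,60,54] → █
    (5,3)@(11, 7): e=[58,-12,86] → ·
    (2,4)@(5, 9): e=[6,108,18] → █
    (5,4)@(11, 9): e=[66,0,66] → ·  [on edge]
    (2,5)@(5, 11): e=[14,120,-2] → ·
    (3,5)@(7, 11): e=[34,84,14] → █
    (5,5)@(11, 11): e=[74,12,46] → █
    (6,7)@(13, 15): e=[110,0,22] → ·  [on edge]
  covered (15 px):
    · · · · · · · · · · ·
    · · · █ · · · · · · ·
    · · · █ █ · · · · · ·
    · · · █ █ · · · · · ·
    · · █ █ █ · · · · · ·
    · · · █ █ █ · · · · ·
    · · · · █ █ · · · · ·
    · · · · · █ · · · · ·
    · · · · · · █ · · · ·
T2:
  2·area = 114
  edge (2, 6)→(21, 14): d=(19,8) right/bottom  bias=-1
  edge (21, 14)→(2, 12): d=(-19,-2) top-left  bias=+0
  edge (2, 12)→(2, 6): d=(0,-6) top-left  bias=+0
    (1,3)@(3, 7): e=[11,97,6] → █
    (2,3)@(5, 7): e=[-5,101,18] → ·
    (1,4)@(3, 9): e=[49,59,6] → █
    (2,4)@(5, 9): e=[33,63,18] → █
    (3,4)@(7, 9): e=[17,67,30] → █
    (4,4)@(9, 9): e=[1,71,42] → █
    (5,4)@(11, 9): e=[-15,75,54] → ·
    (1,5)@(3, 11): e=[87,21,6] → █
    (5,5)@(11, 11): e=[23,37,54] → █
    (6,5)@(13, 11): e=[7,41,66] → █
    (7,5)@(15, 11): e=[-9,45,78] → ·
    (1,6)@(3, 13): e=[125,-17,6] → ·
  covered (14 px):
    · · · · · · · · · · ·
    · · · · · · · · · · ·
    · · · · · · · · · · ·
    · █ · · · · · · · · ·
    · █ █ █ █ · · · · · ·
    · █ █ █ █ █ █ · · · ·
    · · · · · · █ █ █ · ·
    · · · · · · · · · · ·
    · · · · · · · · · · ·
T3:
  2·area = 7  (B↔C swapped to make it positive)
  edge (9, 15)→(13, 14): d=(4,-1) top-left  bias=+0
  edge (13, 14)→(12, 16): d=(-1,2) right/bottom  bias=-1
  edge (12, 16)→(9, 15): d=(-3,-1) top-left  bias=+0
    (1,6)@(3, 13): e=[-14,21,0] → ·  [on edge]
    (8,6)@(17, 13): e=[0,-7,14] → ·  [on edge]
    (4,7)@(9, 15): e=[0,7,0] → █  [on edge]
    (5,7)@(11, 15): e=[2,3,2] → █
    (6,7)@(13, 15): e=[4,-1,4] → ·
    (0,8)@(1, 17): e=[0,21,-14] → ·  [on edge]
    (4,8)@(9, 17): e=[8,5,-6] → ·
    (5,8)@(11, 17): e=[10,1,-4] → ·
    (7,8)@(15, 17): e=[14,-7,0] → ·  [on edge]
  covered (2 px):
    · · · · · · · · · · ·
    · · · · · · · · · · ·
    · · · · · · · · · · ·
    · · · · · · · · · · ·
    · · · · · · · · · · ·
    · · · · · · · · · · ·
    · · · · · · · · · · ·
    · · · · █ █ · · · · ·
    · · · · · · · · · · ·
T4:
  2·area = 60  (B↔C swapped to make it positive)
  edge (0, 16)→(18, 10): d=(18,-6) top-left  bias=+0
  edge (18, 10)→(4, 18): d=(-14,8) right/bottom  bias=-1
  edge (4, 18)→(0, 16): d=(-4,-2) top-left  bias=+0
    (10,4)@(21, 9): e=[0,-10,70] → ·  [on edge]
    (7,5)@(15, 11): e=[0,10,50] → █  [on edge]
    (8,5)@(17, 11): e=[12,-6,54] → ·
    (4,6)@(9, 13): e=[0,30,30] → █  [on edge]
    (5,6)@(11, 13): e=[12,14,34] → █
    (6,6)@(13, 13): e=[24,-2,38] → ·
    (7,6)@(15, 13): e=[36,-18,42] → ·
    (1,7)@(3, 15): e=[0,50,10] → █  [on edge]
    (2,7)@(5, 15): e=[12,34,14] → █
    (3,7)@(7, 15): e=[24,18,18] → █
    (5,7)@(11, 15): e=[48,-14,26] → ·
    (1,8)@(3, 17): e=[36,22,2] → █
  covered (9 px):
    · · · · · · · · · · ·
    · · · · · · · · · · ·
    · · · · · · · · · · ·
    · · · · · · · · · · ·
    · · · · · · · · · · ·
    · · · · · · · █ · · ·
    · · · · █ █ · · · · ·
    · █ █ █ █ · · · · · ·
    · █ █ · · · · · · · ·

Result: 52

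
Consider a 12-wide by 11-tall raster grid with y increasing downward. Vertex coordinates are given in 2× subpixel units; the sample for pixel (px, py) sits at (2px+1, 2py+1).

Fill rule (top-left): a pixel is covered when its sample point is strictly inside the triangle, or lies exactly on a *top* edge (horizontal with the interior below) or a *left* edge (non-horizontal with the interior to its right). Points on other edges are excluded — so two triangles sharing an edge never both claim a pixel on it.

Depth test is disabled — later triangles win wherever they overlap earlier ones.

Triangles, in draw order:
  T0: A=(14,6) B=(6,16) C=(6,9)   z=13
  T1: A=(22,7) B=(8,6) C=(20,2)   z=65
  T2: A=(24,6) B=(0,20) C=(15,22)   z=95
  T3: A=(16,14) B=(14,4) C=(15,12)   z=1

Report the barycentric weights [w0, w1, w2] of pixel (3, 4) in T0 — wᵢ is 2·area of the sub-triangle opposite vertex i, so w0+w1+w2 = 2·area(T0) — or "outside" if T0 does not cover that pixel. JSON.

T0:
  2·area = 56
  edge (14, 6)→(6, 16): d=(-8,10) right/bottom  bias=-1
  edge (6, 16)→(6, 9): d=(0,-7) top-left  bias=+0
  edge (6, 9)→(14, 6): d=(8,-3) top-left  bias=+0
    (6,3)@(13, 7): e=[2,49,5] → X
    (7,3)@(15, 7): e=[-18,63,11] → .
    (3,4)@(7, 9): e=[46,7,3] → X
    (4,4)@(9, 9): e=[26,21,9] → X
    (5,4)@(11, 9): e=[6,35,15] → X
    (6,4)@(13, 9): e=[-14,49,21] → .
    (3,5)@(7, 11): e=[30,7,19] → X
    (5,5)@(11, 11): e=[-10,35,31] → .
    (3,6)@(7, 13): e=[14,7,35] → X
    (4,6)@(9, 13): e=[-6,21,41] → .
    (3,7)@(7, 15): e=[-2,7,51] → .
  covered (7 px):
    . . . . . . . . . . . .
    . . . . . . . . . . . .
    . . . . . . . . . . . .
    . . . . . . X . . . . .
    . . . X X X . . . . . .
    . . . X X . . . . . . .
    . . . X . . . . . . . .
    . . . . . . . . . . . .
    . . . . . . . . . . . .
    . . . . . . . . . . . .
    . . . . . . . . . . . .
T1:
  2·area = 68
  edge (22, 7)→(8, 6): d=(-14,-1) top-left  bias=+0
  edge (8, 6)→(20, 2): d=(12,-4) top-left  bias=+0
  edge (20, 2)→(22, 7): d=(2,5) right/bottom  bias=-1
    (11,0)@(23, 1): e=[85,0,-17] → .  [on edge]
    (8,1)@(17, 3): e=[51,0,17] → X  [on edge]
    (9,1)@(19, 3): e=[53,8,7] → X
    (10,1)@(21, 3): e=[55,16,-3] → .
    (5,2)@(11, 5): e=[17,0,51] → X  [on edge]
    (6,2)@(13, 5): e=[19,8,41] → X
    (7,2)@(15, 5): e=[21,16,31] → X
    (10,2)@(21, 5): e=[27,40,1] → X
    (11,2)@(23, 5): e=[29,48,-9] → .
    (2,3)@(5, 7): e=[-17,0,85] → .  [on edge]
    (5,3)@(11, 7): e=[-11,24,55] → .
    (6,3)@(13, 7): e=[-9,32,45] → .
  covered (8 px):
    . . . . . . . . . . . .
    . . . . . . . . X X . .
    . . . . . X X X X X X .
    . . . . . . . . . . . .
    . . . . . . . . . . . .
    . . . . . . . . . . . .
    . . . . . . . . . . . .
    . . . . . . . . . . . .
    . . . . . . . . . . . .
    . . . . . . . . . . . .
    . . . . . . . . . . . .
T2:
  2·area = 258  (B↔C swapped to make it positive)
  edge (24, 6)→(15, 22): d=(-9,16) right/bottom  bias=-1
  edge (15, 22)→(0, 20): d=(-15,-2) top-left  bias=+0
  edge (0, 20)→(24, 6): d=(24,-14) top-left  bias=+0
    (11,3)@(23, 7): e=[7,241,10] → X
    (9,4)@(19, 9): e=[53,203,2] → X
    (10,4)@(21, 9): e=[21,207,30] → X
    (11,4)@(23, 9): e=[-11,211,58] → .
    (8,5)@(17, 11): e=[67,169,22] → X
    (11,5)@(23, 11): e=[-29,181,106] → .
    (6,6)@(13, 13): e=[113,131,14] → X
    (7,6)@(15, 13): e=[81,135,42] → X
    (10,6)@(21, 13): e=[-15,147,126] → .
    (4,7)@(9, 15): e=[159,93,6] → X
    (5,7)@(11, 15): e=[127,97,34] → X
    (9,7)@(19, 15): e=[-1,113,146] → .
  covered (32 px):
    . . . . . . . . . . . .
    . . . . . . . . . . . .
    . . . . . . . . . . . .
    . . . . . . . . . . . X
    . . . . . . . . . X X .
    . . . . . . . . X X X .
    . . . . . . X X X X . .
    . . . . X X X X X . . .
    . . . X X X X X X . . .
    . X X X X X X X . . . .
    . . . . X X X X . . . .
T3:
  2·area = 6  (B↔C swapped to make it positive)
  edge (16, 14)→(15, 12): d=(-1,-2) top-left  bias=+0
  edge (15, 12)→(14, 4): d=(-1,-8) top-left  bias=+0
  edge (14, 4)→(16, 14): d=(2,10) right/bottom  bias=-1
    (7,4)@(15, 9): e=[3,3,0] → .  [on edge]
    (7,5)@(15, 11): e=[1,1,4] → X
    (8,5)@(17, 11): e=[5,17,-16] → .
    (7,6)@(15, 13): e=[-1,-1,8] → .
    (8,9)@(17, 19): e=[-3,9,0] → .  [on edge]
  covered (1 px):
    . . . . . . . . . . . .
    . . . . . . . . . . . .
    . . . . . . . . . . . .
    . . . . . . . . . . . .
    . . . . . . . . . . . .
    . . . . . . . X . . . .
    . . . . . . . . . . . .
    . . . . . . . . . . . .
    . . . . . . . . . . . .
    . . . . . . . . . . . .
    . . . . . . . . . . . .

Answer: [7,3,46]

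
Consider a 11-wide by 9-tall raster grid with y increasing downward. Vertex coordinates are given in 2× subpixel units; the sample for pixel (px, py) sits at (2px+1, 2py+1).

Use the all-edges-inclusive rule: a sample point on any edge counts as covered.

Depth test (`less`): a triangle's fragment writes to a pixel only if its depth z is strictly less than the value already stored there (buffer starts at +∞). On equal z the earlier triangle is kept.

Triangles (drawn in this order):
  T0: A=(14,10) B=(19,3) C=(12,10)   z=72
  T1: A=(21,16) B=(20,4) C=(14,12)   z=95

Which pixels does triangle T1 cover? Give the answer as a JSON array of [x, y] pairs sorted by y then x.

T0:
  2·area = 14  (B↔C swapped to make it positive)
  edge (14, 10)→(12, 10): d=(-2,0) inclusive
  edge (12, 10)→(19, 3): d=(7,-7) inclusive
  edge (19, 3)→(14, 10): d=(-5,7) inclusive
    (10,0)@(21, 1): e=[18,0,-4] → ·  [on edge]
    (9,1)@(19, 3): e=[14,0,0] → #  [on edge]
    (10,1)@(21, 3): e=[14,14,-14] → ·
    (8,2)@(17, 5): e=[10,0,4] → #  [on edge]
    (9,2)@(19, 5): e=[10,14,-10] → ·
    (7,3)@(15, 7): e=[6,0,8] → #  [on edge]
    (8,3)@(17, 7): e=[6,14,-6] → ·
    (6,4)@(13, 9): e=[2,0,12] → #  [on edge]
    (7,4)@(15, 9): e=[2,14,-2] → ·
    (5,5)@(11, 11): e=[-2,0,16] → ·  [on edge]
    (6,5)@(13, 11): e=[-2,14,2] → ·
    (4,6)@(9, 13): e=[-6,0,20] → ·  [on edge]
    (3,7)@(7, 15): e=[-10,0,24] → ·  [on edge]
    (2,8)@(5, 17): e=[-14,0,28] → ·  [on edge]
    (4,8)@(9, 17): e=[-14,28,0] → ·  [on edge]
  covered (4 px):
    · · · · · · · · · · ·
    · · · · · · · · · # ·
    · · · · · · · · # · ·
    · · · · · · · # · · ·
    · · · · · · # · · · ·
    · · · · · · · · · · ·
    · · · · · · · · · · ·
    · · · · · · · · · · ·
    · · · · · · · · · · ·
T1:
  2·area = 80  (B↔C swapped to make it positive)
  edge (21, 16)→(14, 12): d=(-7,-4) inclusive
  edge (14, 12)→(20, 4): d=(6,-8) inclusive
  edge (20, 4)→(21, 16): d=(1,12) inclusive
    (9,3)@(19, 7): e=[55,10,15] → #
    (10,3)@(21, 7): e=[63,26,-9] → ·
    (8,4)@(17, 9): e=[33,6,41] → #
    (10,4)@(21, 9): e=[49,38,-7] → ·
    (7,5)@(15, 11): e=[11,2,67] → #
    (10,5)@(21, 11): e=[35,50,-5] → ·
    (7,6)@(15, 13): e=[-3,14,69] → ·
    (8,6)@(17, 13): e=[5,30,45] → #
    (10,6)@(21, 13): e=[21,62,-3] → ·
    (8,7)@(17, 15): e=[-9,42,47] → ·
    (9,7)@(19, 15): e=[-1,58,23] → ·
  covered (8 px):
    · · · · · · · · · · ·
    · · · · · · · · · · ·
    · · · · · · · · · · ·
    · · · · · · · · · # ·
    · · · · · · · · # # ·
    · · · · · · · # # # ·
    · · · · · · · · # # ·
    · · · · · · · · · · ·
    · · · · · · · · · · ·

Answer: [[9,3],[8,4],[9,4],[7,5],[8,5],[9,5],[8,6],[9,6]]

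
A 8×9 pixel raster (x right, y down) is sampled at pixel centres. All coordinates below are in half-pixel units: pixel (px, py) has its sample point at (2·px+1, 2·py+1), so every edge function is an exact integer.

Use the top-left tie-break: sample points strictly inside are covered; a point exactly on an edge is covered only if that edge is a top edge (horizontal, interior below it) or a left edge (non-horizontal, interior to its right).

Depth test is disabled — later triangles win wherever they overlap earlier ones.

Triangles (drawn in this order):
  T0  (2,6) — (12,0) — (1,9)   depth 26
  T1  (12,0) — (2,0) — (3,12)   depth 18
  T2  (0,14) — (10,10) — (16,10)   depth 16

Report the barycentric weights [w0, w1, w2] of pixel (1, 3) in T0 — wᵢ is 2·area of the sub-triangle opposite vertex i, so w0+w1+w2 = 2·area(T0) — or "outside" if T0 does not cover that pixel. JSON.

T0:
  2·area = 24
  edge (2, 6)→(12, 0): d=(10,-6) top-left  bias=+0
  edge (12, 0)→(1, 9): d=(-11,9) right/bottom  bias=-1
  edge (1, 9)→(2, 6): d=(1,-3) top-left  bias=+0
    (1,1)@(3, 3): e=[-24,48,0] → .  [on edge]
    (3,1)@(7, 3): e=[0,12,12] → X  [on edge]
    (4,1)@(9, 3): e=[12,-6,18] → .
    (2,2)@(5, 5): e=[8,8,8] → X
    (3,2)@(7, 5): e=[20,-10,14] → .
    (1,3)@(3, 7): e=[16,4,4] → X
    (2,3)@(5, 7): e=[28,-14,10] → .
    (0,4)@(1, 9): e=[24,0,0] → .  [on edge]
    (1,4)@(3, 9): e=[36,-18,6] → .
  covered (3 px):
    . . . . . . . .
    . . . X . . . .
    . . X . . . . .
    . X . . . . . .
    . . . . . . . .
    . . . . . . . .
    . . . . . . . .
    . . . . . . . .
    . . . . . . . .
T1:
  2·area = 120  (B↔C swapped to make it positive)
  edge (12, 0)→(3, 12): d=(-9,12) right/bottom  bias=-1
  edge (3, 12)→(2, 0): d=(-1,-12) top-left  bias=+0
  edge (2, 0)→(12, 0): d=(10,0) top-left  bias=+0
    (1,0)@(3, 1): e=[99,11,10] → X
    (2,0)@(5, 1): e=[75,35,10] → X
    (3,0)@(7, 1): e=[51,59,10] → X
    (4,0)@(9, 1): e=[27,83,10] → X
    (5,0)@(11, 1): e=[3,107,10] → X
    (6,0)@(13, 1): e=[-21,131,10] → .
    (1,1)@(3, 3): e=[81,9,30] → X
    (5,1)@(11, 3): e=[-15,105,30] → .
    (1,2)@(3, 5): e=[63,7,50] → X
    (4,2)@(9, 5): e=[-9,79,50] → .
    (1,3)@(3, 7): e=[45,5,70] → X
    (3,3)@(7, 7): e=[-3,53,70] → .
  covered (17 px):
    . X X X X X . .
    . X X X X . . .
    . X X X . . . .
    . X X . . . . .
    . X X . . . . .
    . X . . . . . .
    . . . . . . . .
    . . . . . . . .
    . . . . . . . .
T2:
  2·area = 24
  edge (0, 14)→(10, 10): d=(10,-4) top-left  bias=+0
  edge (10, 10)→(16, 10): d=(6,0) top-left  bias=+0
  edge (16, 10)→(0, 14): d=(-16,4) right/bottom  bias=-1
    (4,5)@(9, 11): e=[6,6,12] → X
    (5,5)@(11, 11): e=[14,6,4] → X
    (6,5)@(13, 11): e=[22,6,-4] → .
    (1,6)@(3, 13): e=[2,18,4] → X
    (2,6)@(5, 13): e=[10,18,-4] → .
    (4,6)@(9, 13): e=[26,18,-20] → .
    (5,6)@(11, 13): e=[34,18,-28] → .
    (1,7)@(3, 15): e=[22,30,-28] → .
  covered (3 px):
    . . . . . . . .
    . . . . . . . .
    . . . . . . . .
    . . . . . . . .
    . . . . . . . .
    . . . . X X . .
    . X . . . . . .
    . . . . . . . .
    . . . . . . . .

Final: [4,4,16]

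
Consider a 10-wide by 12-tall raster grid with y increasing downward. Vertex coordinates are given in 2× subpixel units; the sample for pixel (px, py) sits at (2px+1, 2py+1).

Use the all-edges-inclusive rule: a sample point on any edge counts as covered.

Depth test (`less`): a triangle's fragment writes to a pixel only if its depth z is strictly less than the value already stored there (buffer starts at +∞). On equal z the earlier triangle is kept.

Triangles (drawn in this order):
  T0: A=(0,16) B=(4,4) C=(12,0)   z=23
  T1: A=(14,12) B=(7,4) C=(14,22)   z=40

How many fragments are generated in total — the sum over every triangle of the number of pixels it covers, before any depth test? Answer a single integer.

T0:
  2·area = 80
  edge (0, 16)→(4, 4): d=(4,-12) inclusive
  edge (4, 4)→(12, 0): d=(8,-4) inclusive
  edge (12, 0)→(0, 16): d=(-12,16) inclusive
    (2,0)@(5, 1): e=[0,-20,100] → ·  [on edge]
    (5,0)@(11, 1): e=[72,4,4] → █
    (6,0)@(13, 1): e=[96,12,-28] → ·
    (3,1)@(7, 3): e=[32,4,44] → █
    (4,1)@(9, 3): e=[56,12,12] → █
    (5,1)@(11, 3): e=[80,20,-20] → ·
    (2,2)@(5, 5): e=[16,12,52] → █
    (4,2)@(9, 5): e=[64,28,-12] → ·
    (1,3)@(3, 7): e=[0,20,60] → █  [on edge]
    (3,3)@(7, 7): e=[48,36,-4] → ·
    (1,4)@(3, 9): e=[8,36,36] → █
    (3,4)@(7, 9): e=[56,52,-28] → ·
    (0,6)@(1, 13): e=[0,60,20] → █  [on edge]
  covered (11 px):
    · · · · · █ · · · ·
    · · · █ █ · · · · ·
    · · █ █ · · · · · ·
    · █ █ · · · · · · ·
    · █ █ · · · · · · ·
    · █ · · · · · · · ·
    █ · · · · · · · · ·
    · · · · · · · · · ·
    · · · · · · · · · ·
    · · · · · · · · · ·
    · · · · · · · · · ·
    · · · · · · · · · ·
T1:
  2·area = 70  (B↔C swapped to make it positive)
  edge (14, 12)→(14, 22): d=(0,10) inclusive
  edge (14, 22)→(7, 4): d=(-7,-18) inclusive
  edge (7, 4)→(14, 12): d=(7,8) inclusive
    (4,3)@(9, 7): e=[50,15,5] → █
    (5,3)@(11, 7): e=[30,51,-11] → ·
    (4,4)@(9, 9): e=[50,1,19] → █
    (5,4)@(11, 9): e=[30,37,3] → █
    (6,4)@(13, 9): e=[10,73,-13] → ·
    (4,5)@(9, 11): e=[50,-13,33] → ·
    (5,5)@(11, 11): e=[30,23,17] → █
    (6,5)@(13, 11): e=[10,59,1] → █
    (7,5)@(15, 11): e=[-10,95,-15] → ·
    (5,6)@(11, 13): e=[30,9,31] → █
    (7,6)@(15, 13): e=[-10,81,-1] → ·
    (5,7)@(11, 15): e=[30,-5,45] → ·
  covered (10 px):
    · · · · · · · · · ·
    · · · · · · · · · ·
    · · · · · · · · · ·
    · · · · █ · · · · ·
    · · · · █ █ · · · ·
    · · · · · █ █ · · ·
    · · · · · █ █ · · ·
    · · · · · · █ · · ·
    · · · · · · █ · · ·
    · · · · · · █ · · ·
    · · · · · · · · · ·
    · · · · · · · · · ·

Answer: 21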